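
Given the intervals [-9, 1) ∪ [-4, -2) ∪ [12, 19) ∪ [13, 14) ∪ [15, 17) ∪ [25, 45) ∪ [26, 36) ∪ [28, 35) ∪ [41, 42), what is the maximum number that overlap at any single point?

Walk the sorted start/end points keeping a running depth.
The depth first hits 3 at 28.

3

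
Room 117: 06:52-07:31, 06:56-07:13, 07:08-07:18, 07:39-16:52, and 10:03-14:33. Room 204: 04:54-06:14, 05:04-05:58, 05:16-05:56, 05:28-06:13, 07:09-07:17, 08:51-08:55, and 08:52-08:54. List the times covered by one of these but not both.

First set merges to 06:52–07:31, 07:39–16:52.
Second set merges to 04:54–06:14, 07:09–07:17, 08:51–08:55.
Only in the first: 06:52–07:09, 07:17–07:31, 07:39–08:51, 08:55–16:52.
Only in the second: 04:54–06:14.
Together these are the periods covered by exactly one.

04:54–06:14, 06:52–07:09, 07:17–07:31, 07:39–08:51, 08:55–16:52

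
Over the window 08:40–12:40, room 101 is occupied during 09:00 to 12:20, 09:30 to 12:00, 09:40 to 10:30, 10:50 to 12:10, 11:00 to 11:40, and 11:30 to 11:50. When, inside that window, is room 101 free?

The merged coverage is 09:00–12:20.
Complement within 08:40–12:40: 08:40–09:00, 12:20–12:40.

08:40–09:00, 12:20–12:40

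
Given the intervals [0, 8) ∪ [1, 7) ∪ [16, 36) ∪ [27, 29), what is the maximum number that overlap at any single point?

Sweep endpoints in order; track running count of active intervals.
Peak of 2 reached at 1.

2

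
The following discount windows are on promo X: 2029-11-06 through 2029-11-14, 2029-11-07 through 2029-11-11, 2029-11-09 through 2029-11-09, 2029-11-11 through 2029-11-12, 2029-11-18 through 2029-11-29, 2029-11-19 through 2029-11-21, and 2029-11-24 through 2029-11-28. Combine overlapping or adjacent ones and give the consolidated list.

2029-11-07 through 2029-11-11 overlaps/touches 2029-11-06 through 2029-11-14 → extend to 2029-11-06 through 2029-11-14.
2029-11-09 through 2029-11-09 overlaps/touches 2029-11-06 through 2029-11-14 → extend to 2029-11-06 through 2029-11-14.
2029-11-11 through 2029-11-12 overlaps/touches 2029-11-06 through 2029-11-14 → extend to 2029-11-06 through 2029-11-14.
2029-11-18 through 2029-11-29 is disjoint → start new block.
2029-11-19 through 2029-11-21 overlaps/touches 2029-11-18 through 2029-11-29 → extend to 2029-11-18 through 2029-11-29.
2029-11-24 through 2029-11-28 overlaps/touches 2029-11-18 through 2029-11-29 → extend to 2029-11-18 through 2029-11-29.

2029-11-06 through 2029-11-14, 2029-11-18 through 2029-11-29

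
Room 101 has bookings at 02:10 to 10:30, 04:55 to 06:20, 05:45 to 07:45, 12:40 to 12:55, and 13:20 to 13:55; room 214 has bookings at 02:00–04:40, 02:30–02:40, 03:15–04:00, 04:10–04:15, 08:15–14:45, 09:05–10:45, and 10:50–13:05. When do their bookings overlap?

A, merged: 02:10–10:30, 12:40–12:55, 13:20–13:55.
B, merged: 02:00–04:40, 08:15–14:45.
02:10–10:30 ∩ B → 02:10–04:40, 08:15–10:30.
12:40–12:55 ∩ B → 12:40–12:55.
13:20–13:55 ∩ B → 13:20–13:55.

02:10–04:40, 08:15–10:30, 12:40–12:55, 13:20–13:55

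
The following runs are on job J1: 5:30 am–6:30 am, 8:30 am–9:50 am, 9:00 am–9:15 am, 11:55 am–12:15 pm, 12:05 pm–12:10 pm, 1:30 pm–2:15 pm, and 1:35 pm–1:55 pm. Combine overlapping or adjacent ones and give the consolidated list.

5:30 am-6:30 am, 8:30 am-9:50 am, 11:55 am-12:15 pm, 1:30 pm-2:15 pm

8:30 am-9:50 am is disjoint → start new block.
9:00 am-9:15 am overlaps/touches 8:30 am-9:50 am → extend to 8:30 am-9:50 am.
11:55 am-12:15 pm is disjoint → start new block.
12:05 pm-12:10 pm overlaps/touches 11:55 am-12:15 pm → extend to 11:55 am-12:15 pm.
1:30 pm-2:15 pm is disjoint → start new block.
1:35 pm-1:55 pm overlaps/touches 1:30 pm-2:15 pm → extend to 1:30 pm-2:15 pm.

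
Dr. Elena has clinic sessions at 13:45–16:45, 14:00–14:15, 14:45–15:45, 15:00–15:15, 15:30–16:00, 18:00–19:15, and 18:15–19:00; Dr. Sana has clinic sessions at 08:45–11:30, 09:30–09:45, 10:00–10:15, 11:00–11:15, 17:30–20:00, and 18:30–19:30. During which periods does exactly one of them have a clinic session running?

Merge the first list: 13:45-16:45, 18:00-19:15.
Merge the second list: 08:45-11:30, 17:30-20:00.
Only in the first: 13:45-16:45.
Only in the second: 08:45-11:30, 17:30-18:00, 19:15-20:00.
Together these are the periods covered by exactly one.

08:45-11:30, 13:45-16:45, 17:30-18:00, 19:15-20:00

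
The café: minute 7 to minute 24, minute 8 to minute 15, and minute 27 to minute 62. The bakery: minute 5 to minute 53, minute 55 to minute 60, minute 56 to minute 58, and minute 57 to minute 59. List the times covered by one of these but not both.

minute 5 to minute 7, minute 24 to minute 27, minute 53 to minute 55, minute 60 to minute 62

Merge the first list: minute 7 to minute 24, minute 27 to minute 62.
Merge the second list: minute 5 to minute 53, minute 55 to minute 60.
A \ B = minute 53 to minute 55, minute 60 to minute 62.
B \ A = minute 5 to minute 7, minute 24 to minute 27.
Union of the two gives the symmetric difference.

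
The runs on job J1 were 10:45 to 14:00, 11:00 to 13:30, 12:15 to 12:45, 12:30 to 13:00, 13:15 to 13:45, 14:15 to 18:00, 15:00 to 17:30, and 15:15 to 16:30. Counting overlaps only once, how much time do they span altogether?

Merged: 10:45–14:00, 14:15–18:00.
Lengths: 3 h 15 min + 3 h 45 min = 7 h.

7 h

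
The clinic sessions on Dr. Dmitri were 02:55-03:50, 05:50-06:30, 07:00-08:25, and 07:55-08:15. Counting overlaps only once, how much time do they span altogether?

Merged: 02:55–03:50, 05:50–06:30, 07:00–08:25.
Lengths: 55 min + 40 min + 1 h 25 min = 3 h.

3 h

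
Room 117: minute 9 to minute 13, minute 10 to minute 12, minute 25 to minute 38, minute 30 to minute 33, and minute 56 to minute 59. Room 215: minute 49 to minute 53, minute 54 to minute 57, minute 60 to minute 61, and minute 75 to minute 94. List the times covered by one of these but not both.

minute 9 to minute 13, minute 25 to minute 38, minute 49 to minute 53, minute 54 to minute 56, minute 57 to minute 59, minute 60 to minute 61, minute 75 to minute 94

First set merges to minute 9 to minute 13, minute 25 to minute 38, minute 56 to minute 59.
Only in the first: minute 9 to minute 13, minute 25 to minute 38, minute 57 to minute 59.
Only in the second: minute 49 to minute 53, minute 54 to minute 56, minute 60 to minute 61, minute 75 to minute 94.
Together these are the periods covered by exactly one.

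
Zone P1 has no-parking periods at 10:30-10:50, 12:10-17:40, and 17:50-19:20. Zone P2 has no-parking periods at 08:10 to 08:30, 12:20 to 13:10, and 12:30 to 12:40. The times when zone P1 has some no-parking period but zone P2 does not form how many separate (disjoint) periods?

4

B, merged: 08:10-08:30, 12:20-13:10.
A \ B = 10:30-10:50, 12:10-12:20, 13:10-17:40, 17:50-19:20.
That is 4 disjoint pieces.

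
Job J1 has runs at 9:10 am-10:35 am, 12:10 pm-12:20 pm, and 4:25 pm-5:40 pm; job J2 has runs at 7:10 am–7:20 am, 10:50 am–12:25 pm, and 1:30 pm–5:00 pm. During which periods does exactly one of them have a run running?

7:10 am–7:20 am, 9:10 am–10:35 am, 10:50 am–12:10 pm, 12:20 pm–12:25 pm, 1:30 pm–4:25 pm, 5:00 pm–5:40 pm

A but not B: 9:10 am–10:35 am, 5:00 pm–5:40 pm.
B but not A: 7:10 am–7:20 am, 10:50 am–12:10 pm, 12:20 pm–12:25 pm, 1:30 pm–4:25 pm.
Combining gives A △ B.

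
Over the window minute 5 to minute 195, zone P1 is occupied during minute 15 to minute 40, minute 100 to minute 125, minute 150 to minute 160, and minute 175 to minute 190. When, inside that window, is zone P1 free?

minute 5 to minute 15, minute 40 to minute 100, minute 125 to minute 150, minute 160 to minute 175, minute 190 to minute 195

Covered (merged): minute 15 to minute 40, minute 100 to minute 125, minute 150 to minute 160, minute 175 to minute 190.
Uncovered inside minute 5 to minute 195: minute 5 to minute 15, minute 40 to minute 100, minute 125 to minute 150, minute 160 to minute 175, minute 190 to minute 195.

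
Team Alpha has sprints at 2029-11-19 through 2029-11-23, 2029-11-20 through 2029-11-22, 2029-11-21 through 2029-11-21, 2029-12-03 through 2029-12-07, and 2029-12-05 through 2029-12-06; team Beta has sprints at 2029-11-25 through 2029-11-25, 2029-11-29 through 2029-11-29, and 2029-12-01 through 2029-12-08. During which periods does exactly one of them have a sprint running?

2029-11-19 through 2029-11-23, 2029-11-25 through 2029-11-25, 2029-11-29 through 2029-11-29, 2029-12-01 through 2029-12-02, 2029-12-08 through 2029-12-08

Merge the first list: 2029-11-19 through 2029-11-23, 2029-12-03 through 2029-12-07.
A \ B = 2029-11-19 through 2029-11-23.
B \ A = 2029-11-25 through 2029-11-25, 2029-11-29 through 2029-11-29, 2029-12-01 through 2029-12-02, 2029-12-08 through 2029-12-08.
Union of the two gives the symmetric difference.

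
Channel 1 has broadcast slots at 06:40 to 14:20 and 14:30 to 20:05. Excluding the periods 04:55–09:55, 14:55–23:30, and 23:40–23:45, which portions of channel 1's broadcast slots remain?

09:55–14:20, 14:30–14:55

06:40–14:20 with B removed leaves 09:55–14:20.
14:30–20:05 with B removed leaves 14:30–14:55.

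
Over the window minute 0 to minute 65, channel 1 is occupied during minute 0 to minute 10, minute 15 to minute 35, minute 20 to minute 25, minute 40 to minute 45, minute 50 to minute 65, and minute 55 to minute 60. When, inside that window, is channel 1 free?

After merging, the occupied span is minute 0 to minute 10, minute 15 to minute 35, minute 40 to minute 45, minute 50 to minute 65.
Complement within minute 0 to minute 65: minute 10 to minute 15, minute 35 to minute 40, minute 45 to minute 50.

minute 10 to minute 15, minute 35 to minute 40, minute 45 to minute 50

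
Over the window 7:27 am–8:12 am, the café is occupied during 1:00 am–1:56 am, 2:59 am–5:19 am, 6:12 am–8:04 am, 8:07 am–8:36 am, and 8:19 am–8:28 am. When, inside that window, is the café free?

8:04 am–8:07 am

After merging, the occupied span is 1:00 am–1:56 am, 2:59 am–5:19 am, 6:12 am–8:04 am, 8:07 am–8:36 am.
Gaps within 7:27 am–8:12 am: 8:04 am–8:07 am.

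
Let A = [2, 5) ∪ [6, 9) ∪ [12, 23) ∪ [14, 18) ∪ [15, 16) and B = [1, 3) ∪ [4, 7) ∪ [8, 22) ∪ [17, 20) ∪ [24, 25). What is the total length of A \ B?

A, merged: [2, 5), [6, 9), [12, 23).
B, merged: [1, 3), [4, 7), [8, 22), [24, 25).
A \ B = [3, 4), [7, 8), [22, 23).
Total: 1 + 1 + 1 = 3.

3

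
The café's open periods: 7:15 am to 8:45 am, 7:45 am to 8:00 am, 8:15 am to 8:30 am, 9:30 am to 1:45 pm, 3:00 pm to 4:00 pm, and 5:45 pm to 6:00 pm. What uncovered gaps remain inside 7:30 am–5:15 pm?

8:45 am–9:30 am, 1:45 pm–3:00 pm, 4:00 pm–5:15 pm

Covered (merged): 7:15 am–8:45 am, 9:30 am–1:45 pm, 3:00 pm–4:00 pm, 5:45 pm–6:00 pm.
Uncovered inside 7:30 am–5:15 pm: 8:45 am–9:30 am, 1:45 pm–3:00 pm, 4:00 pm–5:15 pm.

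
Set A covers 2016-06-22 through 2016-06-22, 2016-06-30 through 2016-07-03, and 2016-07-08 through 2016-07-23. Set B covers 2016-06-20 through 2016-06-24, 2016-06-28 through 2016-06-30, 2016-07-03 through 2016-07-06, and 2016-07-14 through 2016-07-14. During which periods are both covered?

2016-06-22 through 2016-06-22, 2016-06-30 through 2016-06-30, 2016-07-03 through 2016-07-03, 2016-07-14 through 2016-07-14

2016-06-22 through 2016-06-22 ∩ B → 2016-06-22 through 2016-06-22.
2016-06-30 through 2016-07-03 ∩ B → 2016-06-30 through 2016-06-30, 2016-07-03 through 2016-07-03.
2016-07-08 through 2016-07-23 ∩ B → 2016-07-14 through 2016-07-14.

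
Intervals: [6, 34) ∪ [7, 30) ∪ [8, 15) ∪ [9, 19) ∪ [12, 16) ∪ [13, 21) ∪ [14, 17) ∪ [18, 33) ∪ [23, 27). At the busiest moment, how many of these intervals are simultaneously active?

At 14, 7 of the intervals are simultaneously active.
No point has more.

7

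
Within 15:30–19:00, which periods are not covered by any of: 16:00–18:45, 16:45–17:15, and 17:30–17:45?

Covered (merged): 16:00–18:45.
Gaps within 15:30–19:00: 15:30–16:00, 18:45–19:00.

15:30–16:00, 18:45–19:00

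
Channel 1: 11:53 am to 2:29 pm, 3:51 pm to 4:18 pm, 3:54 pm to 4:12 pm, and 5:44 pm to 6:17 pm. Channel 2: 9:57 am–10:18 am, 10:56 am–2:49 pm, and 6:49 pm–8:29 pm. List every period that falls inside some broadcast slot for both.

11:53 am–2:29 pm

Merge the first list: 11:53 am–2:29 pm, 3:51 pm–4:18 pm, 5:44 pm–6:17 pm.
11:53 am–2:29 pm meets the second set on 11:53 am–2:29 pm.
3:51 pm–4:18 pm: no overlap with the second set.
5:44 pm–6:17 pm: no overlap with the second set.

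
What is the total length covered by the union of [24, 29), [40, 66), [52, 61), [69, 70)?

Merged: [24, 29), [40, 66), [69, 70).
Lengths: 5 + 26 + 1 = 32.

32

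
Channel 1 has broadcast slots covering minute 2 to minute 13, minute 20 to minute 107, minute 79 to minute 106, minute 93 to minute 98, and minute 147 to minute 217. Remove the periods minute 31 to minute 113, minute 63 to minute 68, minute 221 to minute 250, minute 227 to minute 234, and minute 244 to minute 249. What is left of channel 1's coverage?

First set merges to minute 2 to minute 13, minute 20 to minute 107, minute 147 to minute 217.
Second set merges to minute 31 to minute 113, minute 221 to minute 250.
minute 2 to minute 13: nothing removed.
minute 20 to minute 107 \ B = minute 20 to minute 31.
minute 147 to minute 217: nothing removed.

minute 2 to minute 13, minute 20 to minute 31, minute 147 to minute 217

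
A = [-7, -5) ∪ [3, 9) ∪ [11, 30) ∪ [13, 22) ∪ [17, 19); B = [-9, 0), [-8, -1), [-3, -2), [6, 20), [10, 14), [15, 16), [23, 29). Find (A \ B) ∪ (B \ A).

First set merges to [-7, -5), [3, 9), [11, 30).
Second set merges to [-9, 0), [6, 20), [23, 29).
A \ B = [3, 6), [20, 23), [29, 30).
B \ A = [-9, -7), [-5, 0), [9, 11).
Union of the two gives the symmetric difference.

[-9, -7) ∪ [-5, 0) ∪ [3, 6) ∪ [9, 11) ∪ [20, 23) ∪ [29, 30)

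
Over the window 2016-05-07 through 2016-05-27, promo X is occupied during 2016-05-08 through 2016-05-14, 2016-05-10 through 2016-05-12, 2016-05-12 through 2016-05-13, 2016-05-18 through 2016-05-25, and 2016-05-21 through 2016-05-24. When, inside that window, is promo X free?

2016-05-07 through 2016-05-07, 2016-05-15 through 2016-05-17, 2016-05-26 through 2016-05-27

Covered (merged): 2016-05-08 through 2016-05-14, 2016-05-18 through 2016-05-25.
Gaps within 2016-05-07 through 2016-05-27: 2016-05-07 through 2016-05-07, 2016-05-15 through 2016-05-17, 2016-05-26 through 2016-05-27.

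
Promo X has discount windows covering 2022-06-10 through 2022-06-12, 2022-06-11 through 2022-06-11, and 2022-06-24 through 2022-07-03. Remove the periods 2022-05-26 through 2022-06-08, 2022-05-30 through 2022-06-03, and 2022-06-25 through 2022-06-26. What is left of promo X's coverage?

First set merges to 2022-06-10 through 2022-06-12, 2022-06-24 through 2022-07-03.
Second set merges to 2022-05-26 through 2022-06-08, 2022-06-25 through 2022-06-26.
2022-06-10 through 2022-06-12: nothing removed.
2022-06-24 through 2022-07-03 \ B = 2022-06-24 through 2022-06-24, 2022-06-27 through 2022-07-03.

2022-06-10 through 2022-06-12, 2022-06-24 through 2022-06-24, 2022-06-27 through 2022-07-03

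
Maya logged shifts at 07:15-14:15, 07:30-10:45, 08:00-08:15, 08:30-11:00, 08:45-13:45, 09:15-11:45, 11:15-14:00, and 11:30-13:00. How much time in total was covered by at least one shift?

Merged: 07:15-14:15.
Length: 7 h.

7 h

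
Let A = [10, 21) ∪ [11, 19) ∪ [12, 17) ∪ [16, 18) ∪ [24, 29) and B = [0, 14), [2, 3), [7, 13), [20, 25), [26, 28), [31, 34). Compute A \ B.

First set merges to [10, 21), [24, 29).
Second set merges to [0, 14), [20, 25), [26, 28), [31, 34).
[10, 21) minus B → [14, 20).
[24, 29) minus B → [25, 26), [28, 29).

[14, 20) ∪ [25, 26) ∪ [28, 29)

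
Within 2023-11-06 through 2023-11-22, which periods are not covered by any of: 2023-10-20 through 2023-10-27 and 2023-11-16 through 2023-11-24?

The merged coverage is 2023-10-20 through 2023-10-27, 2023-11-16 through 2023-11-24.
Complement within 2023-11-06 through 2023-11-22: 2023-11-06 through 2023-11-15.

2023-11-06 through 2023-11-15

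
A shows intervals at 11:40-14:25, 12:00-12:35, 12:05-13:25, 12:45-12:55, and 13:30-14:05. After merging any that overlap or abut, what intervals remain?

11:40–14:25

12:00–12:35 overlaps/touches 11:40–14:25 → extend to 11:40–14:25.
12:05–13:25 overlaps/touches 11:40–14:25 → extend to 11:40–14:25.
12:45–12:55 overlaps/touches 11:40–14:25 → extend to 11:40–14:25.
13:30–14:05 overlaps/touches 11:40–14:25 → extend to 11:40–14:25.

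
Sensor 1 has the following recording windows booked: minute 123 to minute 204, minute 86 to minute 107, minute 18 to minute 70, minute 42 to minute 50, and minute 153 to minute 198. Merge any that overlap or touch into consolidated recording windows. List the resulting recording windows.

Sort by start: minute 18 to minute 70, minute 42 to minute 50, minute 86 to minute 107, minute 123 to minute 204, minute 153 to minute 198.
minute 42 to minute 50 overlaps/touches minute 18 to minute 70 → extend to minute 18 to minute 70.
minute 86 to minute 107 is disjoint → start new block.
minute 123 to minute 204 is disjoint → start new block.
minute 153 to minute 198 overlaps/touches minute 123 to minute 204 → extend to minute 123 to minute 204.

minute 18 to minute 70, minute 86 to minute 107, minute 123 to minute 204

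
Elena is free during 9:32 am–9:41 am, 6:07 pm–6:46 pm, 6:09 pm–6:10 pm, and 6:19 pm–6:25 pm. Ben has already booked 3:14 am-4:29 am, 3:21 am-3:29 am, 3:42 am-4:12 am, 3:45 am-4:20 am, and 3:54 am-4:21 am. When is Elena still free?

9:32 am–9:41 am, 6:07 pm–6:46 pm

First set merges to 9:32 am–9:41 am, 6:07 pm–6:46 pm.
Second set merges to 3:14 am–4:29 am.
9:32 am–9:41 am is untouched.
6:07 pm–6:46 pm is untouched.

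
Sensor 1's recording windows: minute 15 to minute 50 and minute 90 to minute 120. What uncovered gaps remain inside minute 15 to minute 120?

After merging, the occupied span is minute 15 to minute 50, minute 90 to minute 120.
Complement within minute 15 to minute 120: minute 50 to minute 90.

minute 50 to minute 90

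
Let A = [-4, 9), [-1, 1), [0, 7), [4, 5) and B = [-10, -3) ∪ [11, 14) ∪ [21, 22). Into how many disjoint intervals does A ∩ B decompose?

Merge the first list: [-4, 9).
A ∩ B = [-4, -3).
That is 1 disjoint piece.

1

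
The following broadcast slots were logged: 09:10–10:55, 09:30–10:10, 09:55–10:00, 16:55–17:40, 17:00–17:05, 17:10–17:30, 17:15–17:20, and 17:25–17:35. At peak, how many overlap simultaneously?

Walk the sorted start/end points keeping a running depth.
The depth first hits 3 at 09:55.

3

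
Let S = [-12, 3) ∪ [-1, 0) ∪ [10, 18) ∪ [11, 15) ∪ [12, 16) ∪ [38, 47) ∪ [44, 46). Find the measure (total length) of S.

32

Merged: [-12, 3), [10, 18), [38, 47).
Lengths: 15 + 8 + 9 = 32.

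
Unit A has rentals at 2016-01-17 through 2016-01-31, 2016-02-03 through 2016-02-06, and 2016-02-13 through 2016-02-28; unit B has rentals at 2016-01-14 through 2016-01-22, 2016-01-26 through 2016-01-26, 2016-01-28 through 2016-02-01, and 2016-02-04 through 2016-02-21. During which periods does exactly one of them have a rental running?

2016-01-14 through 2016-01-16, 2016-01-23 through 2016-01-25, 2016-01-27 through 2016-01-27, 2016-02-01 through 2016-02-01, 2016-02-03 through 2016-02-03, 2016-02-07 through 2016-02-12, 2016-02-22 through 2016-02-28

A but not B: 2016-01-23 through 2016-01-25, 2016-01-27 through 2016-01-27, 2016-02-03 through 2016-02-03, 2016-02-22 through 2016-02-28.
B but not A: 2016-01-14 through 2016-01-16, 2016-02-01 through 2016-02-01, 2016-02-07 through 2016-02-12.
Combining gives A △ B.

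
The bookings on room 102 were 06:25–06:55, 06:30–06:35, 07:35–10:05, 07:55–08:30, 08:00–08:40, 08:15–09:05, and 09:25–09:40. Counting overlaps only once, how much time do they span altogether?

Merged: 06:25–06:55, 07:35–10:05.
Lengths: 30 min + 2 h 30 min = 3 h.

3 h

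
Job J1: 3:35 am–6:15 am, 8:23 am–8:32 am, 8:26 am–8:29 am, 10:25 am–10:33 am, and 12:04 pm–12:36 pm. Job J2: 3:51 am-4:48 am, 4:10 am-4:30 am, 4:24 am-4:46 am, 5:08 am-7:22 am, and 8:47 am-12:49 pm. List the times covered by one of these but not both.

3:35 am-3:51 am, 4:48 am-5:08 am, 6:15 am-7:22 am, 8:23 am-8:32 am, 8:47 am-10:25 am, 10:33 am-12:04 pm, 12:36 pm-12:49 pm

First set merges to 3:35 am-6:15 am, 8:23 am-8:32 am, 10:25 am-10:33 am, 12:04 pm-12:36 pm.
Second set merges to 3:51 am-4:48 am, 5:08 am-7:22 am, 8:47 am-12:49 pm.
A but not B: 3:35 am-3:51 am, 4:48 am-5:08 am, 8:23 am-8:32 am.
B but not A: 6:15 am-7:22 am, 8:47 am-10:25 am, 10:33 am-12:04 pm, 12:36 pm-12:49 pm.
Combining gives A △ B.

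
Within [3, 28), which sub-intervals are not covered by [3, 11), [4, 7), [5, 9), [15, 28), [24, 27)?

[11, 15)

Covered (merged): [3, 11), [15, 28).
Uncovered inside [3, 28): [11, 15).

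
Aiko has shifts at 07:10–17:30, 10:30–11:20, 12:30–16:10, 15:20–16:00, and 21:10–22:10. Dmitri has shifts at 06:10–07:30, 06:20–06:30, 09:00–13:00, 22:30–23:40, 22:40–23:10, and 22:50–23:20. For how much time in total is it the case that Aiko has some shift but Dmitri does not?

First set merges to 07:10–17:30, 21:10–22:10.
Second set merges to 06:10–07:30, 09:00–13:00, 22:30–23:40.
A \ B = 07:30–09:00, 13:00–17:30, 21:10–22:10.
Total: 1 h 30 min + 4 h 30 min + 1 h = 7 h.

7 h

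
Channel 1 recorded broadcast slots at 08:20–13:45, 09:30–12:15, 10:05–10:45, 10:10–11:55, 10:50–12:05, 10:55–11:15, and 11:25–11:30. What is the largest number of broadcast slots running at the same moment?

5

Sweep endpoints in order; track running count of active intervals.
Peak of 5 reached at 10:55.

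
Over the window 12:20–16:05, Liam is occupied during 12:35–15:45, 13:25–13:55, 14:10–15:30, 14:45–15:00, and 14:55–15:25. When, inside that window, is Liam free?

The merged coverage is 12:35-15:45.
Complement within 12:20-16:05: 12:20-12:35, 15:45-16:05.

12:20-12:35, 15:45-16:05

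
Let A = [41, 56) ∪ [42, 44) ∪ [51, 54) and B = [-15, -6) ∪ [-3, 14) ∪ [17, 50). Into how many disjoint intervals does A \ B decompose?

Merge the first list: [41, 56).
A \ B = [50, 56).
That is 1 disjoint piece.

1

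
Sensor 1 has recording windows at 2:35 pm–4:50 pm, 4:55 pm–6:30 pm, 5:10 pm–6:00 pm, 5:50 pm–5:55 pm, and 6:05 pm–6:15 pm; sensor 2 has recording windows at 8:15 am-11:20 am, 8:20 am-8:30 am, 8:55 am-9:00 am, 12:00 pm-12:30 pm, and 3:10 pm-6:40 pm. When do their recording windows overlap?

First set merges to 2:35 pm-4:50 pm, 4:55 pm-6:30 pm.
Second set merges to 8:15 am-11:20 am, 12:00 pm-12:30 pm, 3:10 pm-6:40 pm.
2:35 pm-4:50 pm meets the second set on 3:10 pm-4:50 pm.
4:55 pm-6:30 pm meets the second set on 4:55 pm-6:30 pm.

3:10 pm-4:50 pm, 4:55 pm-6:30 pm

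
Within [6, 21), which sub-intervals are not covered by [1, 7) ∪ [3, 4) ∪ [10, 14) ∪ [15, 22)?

Covered (merged): [1, 7), [10, 14), [15, 22).
Gaps within [6, 21): [7, 10), [14, 15).

[7, 10) ∪ [14, 15)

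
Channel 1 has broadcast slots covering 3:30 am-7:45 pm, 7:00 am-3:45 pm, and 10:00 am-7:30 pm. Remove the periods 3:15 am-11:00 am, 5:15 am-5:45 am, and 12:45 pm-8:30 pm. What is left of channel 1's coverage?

11:00 am–12:45 pm

Merge the first list: 3:30 am–7:45 pm.
Merge the second list: 3:15 am–11:00 am, 12:45 pm–8:30 pm.
3:30 am–7:45 pm \ B = 11:00 am–12:45 pm.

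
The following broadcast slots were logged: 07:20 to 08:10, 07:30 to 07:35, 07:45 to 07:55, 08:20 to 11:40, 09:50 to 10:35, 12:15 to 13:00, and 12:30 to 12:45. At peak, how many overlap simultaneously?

2

At 07:30, 2 of the intervals are simultaneously active.
No point has more.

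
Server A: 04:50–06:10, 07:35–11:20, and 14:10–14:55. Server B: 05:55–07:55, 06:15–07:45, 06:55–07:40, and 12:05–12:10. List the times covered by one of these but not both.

04:50-05:55, 06:10-07:35, 07:55-11:20, 12:05-12:10, 14:10-14:55

B, merged: 05:55-07:55, 12:05-12:10.
A \ B = 04:50-05:55, 07:55-11:20, 14:10-14:55.
B \ A = 06:10-07:35, 12:05-12:10.
Union of the two gives the symmetric difference.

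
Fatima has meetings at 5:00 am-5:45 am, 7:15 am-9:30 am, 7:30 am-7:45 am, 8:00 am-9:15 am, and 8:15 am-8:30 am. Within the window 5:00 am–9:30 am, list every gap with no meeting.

The merged coverage is 5:00 am–5:45 am, 7:15 am–9:30 am.
Uncovered inside 5:00 am–9:30 am: 5:45 am–7:15 am.

5:45 am–7:15 am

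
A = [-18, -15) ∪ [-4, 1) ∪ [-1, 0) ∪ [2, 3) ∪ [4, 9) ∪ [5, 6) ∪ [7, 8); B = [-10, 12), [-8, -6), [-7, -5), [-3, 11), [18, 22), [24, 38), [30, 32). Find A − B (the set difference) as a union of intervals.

[-18, -15)

A, merged: [-18, -15), [-4, 1), [2, 3), [4, 9).
B, merged: [-10, 12), [18, 22), [24, 38).
[-18, -15): no B overlap → unchanged.
[-4, 1): fully covered by B → removed.
[2, 3): fully covered by B → removed.
[4, 9): fully covered by B → removed.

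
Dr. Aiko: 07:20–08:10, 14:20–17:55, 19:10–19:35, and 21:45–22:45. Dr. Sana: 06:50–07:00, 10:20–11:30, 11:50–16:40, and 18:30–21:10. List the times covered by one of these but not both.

A but not B: 07:20–08:10, 16:40–17:55, 21:45–22:45.
B but not A: 06:50–07:00, 10:20–11:30, 11:50–14:20, 18:30–19:10, 19:35–21:10.
Combining gives A △ B.

06:50–07:00, 07:20–08:10, 10:20–11:30, 11:50–14:20, 16:40–17:55, 18:30–19:10, 19:35–21:10, 21:45–22:45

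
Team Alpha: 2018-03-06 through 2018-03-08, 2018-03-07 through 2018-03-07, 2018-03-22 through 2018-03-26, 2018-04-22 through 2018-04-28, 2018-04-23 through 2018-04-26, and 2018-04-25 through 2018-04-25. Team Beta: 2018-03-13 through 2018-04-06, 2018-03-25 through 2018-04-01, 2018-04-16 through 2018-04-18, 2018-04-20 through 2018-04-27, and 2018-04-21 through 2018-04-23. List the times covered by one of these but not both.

First set merges to 2018-03-06 through 2018-03-08, 2018-03-22 through 2018-03-26, 2018-04-22 through 2018-04-28.
Second set merges to 2018-03-13 through 2018-04-06, 2018-04-16 through 2018-04-18, 2018-04-20 through 2018-04-27.
Only in the first: 2018-03-06 through 2018-03-08, 2018-04-28 through 2018-04-28.
Only in the second: 2018-03-13 through 2018-03-21, 2018-03-27 through 2018-04-06, 2018-04-16 through 2018-04-18, 2018-04-20 through 2018-04-21.
Together these are the periods covered by exactly one.

2018-03-06 through 2018-03-08, 2018-03-13 through 2018-03-21, 2018-03-27 through 2018-04-06, 2018-04-16 through 2018-04-18, 2018-04-20 through 2018-04-21, 2018-04-28 through 2018-04-28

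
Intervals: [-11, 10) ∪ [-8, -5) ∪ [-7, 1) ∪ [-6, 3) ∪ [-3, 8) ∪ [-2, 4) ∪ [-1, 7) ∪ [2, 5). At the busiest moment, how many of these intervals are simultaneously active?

At -1, 6 of the intervals are simultaneously active.
No point has more.

6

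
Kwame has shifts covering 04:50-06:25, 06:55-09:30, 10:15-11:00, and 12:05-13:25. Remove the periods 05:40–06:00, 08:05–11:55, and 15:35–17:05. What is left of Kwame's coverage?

04:50–05:40, 06:00–06:25, 06:55–08:05, 12:05–13:25

04:50–06:25 with B removed leaves 04:50–05:40, 06:00–06:25.
06:55–09:30 with B removed leaves 06:55–08:05.
10:15–11:00 lies entirely inside B → drops out.
12:05–13:25 is untouched.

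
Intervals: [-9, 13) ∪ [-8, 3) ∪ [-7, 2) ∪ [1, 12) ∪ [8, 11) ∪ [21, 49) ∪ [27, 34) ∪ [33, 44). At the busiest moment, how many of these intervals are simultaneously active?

4

Walk the sorted start/end points keeping a running depth.
The depth first hits 4 at 1.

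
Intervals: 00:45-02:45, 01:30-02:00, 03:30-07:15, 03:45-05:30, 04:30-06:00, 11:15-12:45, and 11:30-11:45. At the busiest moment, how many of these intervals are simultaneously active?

Sweep endpoints in order; track running count of active intervals.
Peak of 3 reached at 04:30.

3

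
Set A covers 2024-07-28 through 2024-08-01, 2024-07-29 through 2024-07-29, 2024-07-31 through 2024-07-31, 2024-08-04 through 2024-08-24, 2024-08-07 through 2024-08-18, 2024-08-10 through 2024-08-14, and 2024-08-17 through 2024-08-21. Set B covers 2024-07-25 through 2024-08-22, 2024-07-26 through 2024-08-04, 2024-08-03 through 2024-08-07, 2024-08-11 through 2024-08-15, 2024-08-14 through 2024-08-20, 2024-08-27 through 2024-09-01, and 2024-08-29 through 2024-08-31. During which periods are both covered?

Merge the first list: 2024-07-28 through 2024-08-01, 2024-08-04 through 2024-08-24.
Merge the second list: 2024-07-25 through 2024-08-22, 2024-08-27 through 2024-09-01.
2024-07-28 through 2024-08-01 ∩ B → 2024-07-28 through 2024-08-01.
2024-08-04 through 2024-08-24 ∩ B → 2024-08-04 through 2024-08-22.

2024-07-28 through 2024-08-01, 2024-08-04 through 2024-08-22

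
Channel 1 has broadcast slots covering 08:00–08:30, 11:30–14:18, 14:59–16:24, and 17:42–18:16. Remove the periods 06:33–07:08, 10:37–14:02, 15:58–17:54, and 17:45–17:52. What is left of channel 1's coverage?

08:00–08:30, 14:02–14:18, 14:59–15:58, 17:54–18:16

Second set merges to 06:33–07:08, 10:37–14:02, 15:58–17:54.
08:00–08:30 is untouched.
11:30–14:18 with B removed leaves 14:02–14:18.
14:59–16:24 with B removed leaves 14:59–15:58.
17:42–18:16 with B removed leaves 17:54–18:16.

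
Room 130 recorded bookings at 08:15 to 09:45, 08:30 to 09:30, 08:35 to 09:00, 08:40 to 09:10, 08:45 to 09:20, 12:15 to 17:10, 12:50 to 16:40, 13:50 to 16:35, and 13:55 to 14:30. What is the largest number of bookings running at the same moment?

5

Sweep endpoints in order; track running count of active intervals.
Peak of 5 reached at 08:45.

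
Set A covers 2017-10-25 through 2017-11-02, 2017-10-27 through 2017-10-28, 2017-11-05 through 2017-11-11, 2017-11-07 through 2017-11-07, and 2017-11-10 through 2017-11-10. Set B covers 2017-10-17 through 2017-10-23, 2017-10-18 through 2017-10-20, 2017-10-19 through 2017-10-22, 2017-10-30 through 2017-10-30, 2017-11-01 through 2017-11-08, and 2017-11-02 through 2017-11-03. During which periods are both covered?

2017-10-30 through 2017-10-30, 2017-11-01 through 2017-11-02, 2017-11-05 through 2017-11-08

Merge the first list: 2017-10-25 through 2017-11-02, 2017-11-05 through 2017-11-11.
Merge the second list: 2017-10-17 through 2017-10-23, 2017-10-30 through 2017-10-30, 2017-11-01 through 2017-11-08.
2017-10-25 through 2017-11-02 overlaps B on 2017-10-30 through 2017-10-30, 2017-11-01 through 2017-11-02.
2017-11-05 through 2017-11-11 overlaps B on 2017-11-05 through 2017-11-08.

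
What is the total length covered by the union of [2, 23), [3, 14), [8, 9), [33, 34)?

Merged: [2, 23), [33, 34).
Lengths: 21 + 1 = 22.

22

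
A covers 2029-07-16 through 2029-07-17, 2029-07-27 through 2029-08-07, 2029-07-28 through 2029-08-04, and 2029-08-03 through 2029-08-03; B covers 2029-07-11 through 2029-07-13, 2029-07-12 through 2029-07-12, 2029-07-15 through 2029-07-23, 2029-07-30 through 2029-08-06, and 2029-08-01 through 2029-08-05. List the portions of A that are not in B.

First set merges to 2029-07-16 through 2029-07-17, 2029-07-27 through 2029-08-07.
Second set merges to 2029-07-11 through 2029-07-13, 2029-07-15 through 2029-07-23, 2029-07-30 through 2029-08-06.
2029-07-16 through 2029-07-17: entirely removed.
2029-07-27 through 2029-08-07 \ B = 2029-07-27 through 2029-07-29, 2029-08-07 through 2029-08-07.

2029-07-27 through 2029-07-29, 2029-08-07 through 2029-08-07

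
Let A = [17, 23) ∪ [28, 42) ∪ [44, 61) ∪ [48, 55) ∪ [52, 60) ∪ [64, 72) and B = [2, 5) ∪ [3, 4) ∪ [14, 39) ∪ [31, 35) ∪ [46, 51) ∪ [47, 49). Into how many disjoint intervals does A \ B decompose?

First set merges to [17, 23), [28, 42), [44, 61), [64, 72).
Second set merges to [2, 5), [14, 39), [46, 51).
A \ B = [39, 42), [44, 46), [51, 61), [64, 72).
That is 4 disjoint pieces.

4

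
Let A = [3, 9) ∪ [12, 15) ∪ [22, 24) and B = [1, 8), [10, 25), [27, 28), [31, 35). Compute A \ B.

[8, 9)

[3, 9) minus B → [8, 9).
[12, 15): fully covered by B → removed.
[22, 24): fully covered by B → removed.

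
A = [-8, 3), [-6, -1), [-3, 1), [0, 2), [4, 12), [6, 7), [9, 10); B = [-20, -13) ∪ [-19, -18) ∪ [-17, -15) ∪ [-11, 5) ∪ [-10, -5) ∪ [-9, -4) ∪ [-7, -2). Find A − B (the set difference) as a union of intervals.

A, merged: [-8, 3), [4, 12).
B, merged: [-20, -13), [-11, 5).
[-8, 3): fully covered by B → removed.
[4, 12) minus B → [5, 12).

[5, 12)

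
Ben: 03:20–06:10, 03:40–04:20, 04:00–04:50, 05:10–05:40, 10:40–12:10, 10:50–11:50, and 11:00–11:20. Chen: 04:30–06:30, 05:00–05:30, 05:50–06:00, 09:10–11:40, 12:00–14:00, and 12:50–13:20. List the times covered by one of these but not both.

A, merged: 03:20-06:10, 10:40-12:10.
B, merged: 04:30-06:30, 09:10-11:40, 12:00-14:00.
A \ B = 03:20-04:30, 11:40-12:00.
B \ A = 06:10-06:30, 09:10-10:40, 12:10-14:00.
Union of the two gives the symmetric difference.

03:20-04:30, 06:10-06:30, 09:10-10:40, 11:40-12:00, 12:10-14:00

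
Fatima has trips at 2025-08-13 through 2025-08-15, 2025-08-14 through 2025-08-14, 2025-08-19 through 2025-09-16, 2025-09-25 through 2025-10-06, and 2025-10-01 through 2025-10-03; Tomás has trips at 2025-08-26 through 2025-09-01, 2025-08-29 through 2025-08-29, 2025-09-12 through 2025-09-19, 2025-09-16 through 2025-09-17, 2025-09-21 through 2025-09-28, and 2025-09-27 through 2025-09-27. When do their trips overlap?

First set merges to 2025-08-13 through 2025-08-15, 2025-08-19 through 2025-09-16, 2025-09-25 through 2025-10-06.
Second set merges to 2025-08-26 through 2025-09-01, 2025-09-12 through 2025-09-19, 2025-09-21 through 2025-09-28.
2025-08-13 through 2025-08-15 meets no B interval.
2025-08-19 through 2025-09-16 ∩ B → 2025-08-26 through 2025-09-01, 2025-09-12 through 2025-09-16.
2025-09-25 through 2025-10-06 ∩ B → 2025-09-25 through 2025-09-28.

2025-08-26 through 2025-09-01, 2025-09-12 through 2025-09-16, 2025-09-25 through 2025-09-28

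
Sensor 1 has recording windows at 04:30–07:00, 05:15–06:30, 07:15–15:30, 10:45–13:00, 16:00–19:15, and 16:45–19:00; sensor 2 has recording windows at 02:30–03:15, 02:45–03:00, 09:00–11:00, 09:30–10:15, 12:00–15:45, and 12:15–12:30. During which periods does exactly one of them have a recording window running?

A, merged: 04:30–07:00, 07:15–15:30, 16:00–19:15.
B, merged: 02:30–03:15, 09:00–11:00, 12:00–15:45.
Only in the first: 04:30–07:00, 07:15–09:00, 11:00–12:00, 16:00–19:15.
Only in the second: 02:30–03:15, 15:30–15:45.
Together these are the periods covered by exactly one.

02:30–03:15, 04:30–07:00, 07:15–09:00, 11:00–12:00, 15:30–15:45, 16:00–19:15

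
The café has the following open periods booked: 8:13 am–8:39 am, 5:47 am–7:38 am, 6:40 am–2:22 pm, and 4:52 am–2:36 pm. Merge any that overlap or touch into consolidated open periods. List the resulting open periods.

Sort by start: 4:52 am–2:36 pm, 5:47 am–7:38 am, 6:40 am–2:22 pm, 8:13 am–8:39 am.
5:47 am–7:38 am overlaps/touches 4:52 am–2:36 pm → extend to 4:52 am–2:36 pm.
6:40 am–2:22 pm overlaps/touches 4:52 am–2:36 pm → extend to 4:52 am–2:36 pm.
8:13 am–8:39 am overlaps/touches 4:52 am–2:36 pm → extend to 4:52 am–2:36 pm.

4:52 am–2:36 pm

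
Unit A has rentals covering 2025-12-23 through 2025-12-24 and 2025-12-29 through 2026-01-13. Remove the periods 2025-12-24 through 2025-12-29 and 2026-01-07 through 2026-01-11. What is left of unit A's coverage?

2025-12-23 through 2025-12-24 with B removed leaves 2025-12-23 through 2025-12-23.
2025-12-29 through 2026-01-13 with B removed leaves 2025-12-30 through 2026-01-06, 2026-01-12 through 2026-01-13.

2025-12-23 through 2025-12-23, 2025-12-30 through 2026-01-06, 2026-01-12 through 2026-01-13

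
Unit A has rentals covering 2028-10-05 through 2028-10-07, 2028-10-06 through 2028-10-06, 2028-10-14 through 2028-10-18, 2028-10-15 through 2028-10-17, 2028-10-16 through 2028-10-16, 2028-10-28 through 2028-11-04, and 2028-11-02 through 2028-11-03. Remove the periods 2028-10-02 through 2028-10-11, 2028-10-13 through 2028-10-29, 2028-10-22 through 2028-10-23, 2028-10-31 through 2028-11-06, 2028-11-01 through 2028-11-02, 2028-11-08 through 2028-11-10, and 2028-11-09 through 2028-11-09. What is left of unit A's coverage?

First set merges to 2028-10-05 through 2028-10-07, 2028-10-14 through 2028-10-18, 2028-10-28 through 2028-11-04.
Second set merges to 2028-10-02 through 2028-10-11, 2028-10-13 through 2028-10-29, 2028-10-31 through 2028-11-06, 2028-11-08 through 2028-11-10.
2028-10-05 through 2028-10-07: fully covered by B → removed.
2028-10-14 through 2028-10-18: fully covered by B → removed.
2028-10-28 through 2028-11-04 minus B → 2028-10-30 through 2028-10-30.

2028-10-30 through 2028-10-30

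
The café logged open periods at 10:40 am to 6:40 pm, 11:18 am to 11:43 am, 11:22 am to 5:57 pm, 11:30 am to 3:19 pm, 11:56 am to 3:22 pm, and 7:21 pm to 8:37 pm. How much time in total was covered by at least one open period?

9 h 16 min

Merged: 10:40 am-6:40 pm, 7:21 pm-8:37 pm.
Lengths: 8 h + 1 h 16 min = 9 h 16 min.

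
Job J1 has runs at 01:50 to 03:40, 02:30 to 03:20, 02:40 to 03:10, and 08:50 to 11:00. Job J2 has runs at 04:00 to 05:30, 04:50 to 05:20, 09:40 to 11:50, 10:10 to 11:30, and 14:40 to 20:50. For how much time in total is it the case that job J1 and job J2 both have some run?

First set merges to 01:50–03:40, 08:50–11:00.
Second set merges to 04:00–05:30, 09:40–11:50, 14:40–20:50.
A ∩ B = 09:40–11:00.
Total: 1 h 20 min.

1 h 20 min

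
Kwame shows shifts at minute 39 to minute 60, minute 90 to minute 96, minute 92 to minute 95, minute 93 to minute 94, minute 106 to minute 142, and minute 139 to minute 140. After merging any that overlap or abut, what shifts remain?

minute 39 to minute 60, minute 90 to minute 96, minute 106 to minute 142

minute 90 to minute 96 is disjoint → start new block.
minute 92 to minute 95 overlaps/touches minute 90 to minute 96 → extend to minute 90 to minute 96.
minute 93 to minute 94 overlaps/touches minute 90 to minute 96 → extend to minute 90 to minute 96.
minute 106 to minute 142 is disjoint → start new block.
minute 139 to minute 140 overlaps/touches minute 106 to minute 142 → extend to minute 106 to minute 142.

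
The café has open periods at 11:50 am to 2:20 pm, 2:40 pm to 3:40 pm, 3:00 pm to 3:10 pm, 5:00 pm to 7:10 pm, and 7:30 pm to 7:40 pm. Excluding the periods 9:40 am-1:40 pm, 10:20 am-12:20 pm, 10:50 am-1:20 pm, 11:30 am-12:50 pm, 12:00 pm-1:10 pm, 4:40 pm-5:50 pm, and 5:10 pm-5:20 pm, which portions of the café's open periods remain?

1:40 pm–2:20 pm, 2:40 pm–3:40 pm, 5:50 pm–7:10 pm, 7:30 pm–7:40 pm

Merge the first list: 11:50 am–2:20 pm, 2:40 pm–3:40 pm, 5:00 pm–7:10 pm, 7:30 pm–7:40 pm.
Merge the second list: 9:40 am–1:40 pm, 4:40 pm–5:50 pm.
11:50 am–2:20 pm with B removed leaves 1:40 pm–2:20 pm.
2:40 pm–3:40 pm is untouched.
5:00 pm–7:10 pm with B removed leaves 5:50 pm–7:10 pm.
7:30 pm–7:40 pm is untouched.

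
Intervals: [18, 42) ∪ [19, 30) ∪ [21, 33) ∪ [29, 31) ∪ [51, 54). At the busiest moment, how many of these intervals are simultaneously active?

Sweep endpoints in order; track running count of active intervals.
Peak of 4 reached at 29.

4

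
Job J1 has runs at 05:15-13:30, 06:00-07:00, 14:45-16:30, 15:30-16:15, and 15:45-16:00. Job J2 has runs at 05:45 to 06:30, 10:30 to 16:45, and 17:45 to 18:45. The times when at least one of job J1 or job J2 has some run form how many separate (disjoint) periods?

2

A, merged: 05:15-13:30, 14:45-16:30.
A ∪ B = 05:15-16:45, 17:45-18:45.
That is 2 disjoint pieces.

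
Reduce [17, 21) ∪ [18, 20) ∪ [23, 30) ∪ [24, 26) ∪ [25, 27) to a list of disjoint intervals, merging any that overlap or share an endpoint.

[17, 21) ∪ [23, 30)

[18, 20) overlaps/touches [17, 21) → extend to [17, 21).
[23, 30) is disjoint → start new block.
[24, 26) overlaps/touches [23, 30) → extend to [23, 30).
[25, 27) overlaps/touches [23, 30) → extend to [23, 30).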